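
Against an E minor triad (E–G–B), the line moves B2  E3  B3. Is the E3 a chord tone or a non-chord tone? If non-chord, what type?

E minor triad contains E, G, B; E is the root, so it is a chord tone.

Chord tone (the root of E minor triad).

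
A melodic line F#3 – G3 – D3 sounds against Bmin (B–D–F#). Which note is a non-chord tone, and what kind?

G3 is an escape tone.

The harmony at that moment is B minor triad (B, D, F#); G3 is not a chord tone.
It is approached by step up from F#3 and left by leap down to D3.
Step in, leap out — an escape tone.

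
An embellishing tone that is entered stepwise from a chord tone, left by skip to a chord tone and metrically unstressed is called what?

Escape tone.

Approach: by step. Departure: by leap. Metric position: weak.
Step in, leap out, from a weak position — an escape tone (échappée). (It is the mirror image of the appoggiatura, which leaps in and steps out on a strong beat.)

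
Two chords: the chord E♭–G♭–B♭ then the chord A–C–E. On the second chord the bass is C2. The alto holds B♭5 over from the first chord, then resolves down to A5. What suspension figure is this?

7–6 suspension.

At the second chord the bass is C2. The suspended B♭5 lies a seventh above the bass; after resolving down by step to A5, the interval above the bass becomes a sixth.
Suspension figures are named by those two intervals: 7–6.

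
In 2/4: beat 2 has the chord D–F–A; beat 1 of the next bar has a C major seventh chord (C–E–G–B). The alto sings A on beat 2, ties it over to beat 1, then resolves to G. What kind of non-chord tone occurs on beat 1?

The harmony at that moment is C major seventh chord (C, E, G, B); A is not a chord tone.
It is held over (the same pitch as the preceding A) and left by step down to G.
Held over from the previous chord and resolving down by step — a suspension.

Suspension.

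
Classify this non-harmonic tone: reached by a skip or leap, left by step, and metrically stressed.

Appoggiatura.

Approach: by leap. Departure: by step. Metric position: strong.
Leap in, step out, in a metrically strong position — an appoggiatura. (It is the mirror image of the escape tone, which steps in and leaps out from a weak position.)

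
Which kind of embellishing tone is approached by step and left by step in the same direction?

Passing tone.

Approach: by step. Departure: by step, continuing in the same direction.
Stepwise on both sides with no change of direction means the note fills in the space between two different chord tones — a passing tone. (Had it turned back to its starting note it would be a neighbor tone instead.)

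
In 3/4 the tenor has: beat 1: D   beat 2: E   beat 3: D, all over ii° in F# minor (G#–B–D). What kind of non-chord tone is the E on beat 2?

The harmony at that moment is G# diminished triad (G#, B, D); E is not a chord tone.
It is approached by step up from D and left by step down to D.
Step away and step back to the same note — a neighbor tone (upper neighbor).

Upper neighbor tone.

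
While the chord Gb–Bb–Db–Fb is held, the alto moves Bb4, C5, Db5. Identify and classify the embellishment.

C5 is a passing tone.

The harmony at that moment is Gb dominant seventh chord (Gb, Bb, Db, Fb); C5 is not a chord tone.
It is approached by step up from Bb4 and left by step up to Db5.
Step in, step out in the same direction — a passing tone.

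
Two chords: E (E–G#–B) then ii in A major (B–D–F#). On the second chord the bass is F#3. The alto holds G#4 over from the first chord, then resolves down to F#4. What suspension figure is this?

At the second chord the bass is F#3. The suspended G#4 lies a ninth above the bass; after resolving down by step to F#4, the interval above the bass becomes an octave.
Suspension figures are named by those two intervals: 9–8.

9–8 suspension.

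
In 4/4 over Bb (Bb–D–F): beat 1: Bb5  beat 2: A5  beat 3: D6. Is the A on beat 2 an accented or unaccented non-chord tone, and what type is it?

The harmony at that moment is Bb major triad (Bb, D, F); A5 is not a chord tone.
It is approached by step down from Bb5 and left by leap up to D6.
Step in, leap out — an escape tone.
It falls on a weak beat, so it is unaccented.

Unaccented escape tone.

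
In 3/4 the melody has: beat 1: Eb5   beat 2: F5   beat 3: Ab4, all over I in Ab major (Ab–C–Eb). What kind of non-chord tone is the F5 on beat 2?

Escape tone.

The harmony at that moment is Ab major triad (Ab, C, Eb); F5 is not a chord tone.
It is approached by step up from Eb5 and left by leap down to Ab4.
Step in, leap out, on a weak beat — an escape tone.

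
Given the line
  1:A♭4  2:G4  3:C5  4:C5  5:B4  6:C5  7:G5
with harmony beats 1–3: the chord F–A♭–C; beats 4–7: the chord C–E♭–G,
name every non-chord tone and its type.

The harmony at that moment is F minor triad (F, A♭, C); G4 is not a chord tone.
It is approached by step down from A♭4 and left by leap up to C5.
Step in, leap out — an escape tone.
The harmony at that moment is C minor triad (C, E♭, G); B4 is not a chord tone.
It is approached by step down from C5 and left by step up to C5.
Step away and step back to the same note — a neighbor tone (lower neighbor).

G4 (beat 2) — escape tone; B4 (beat 5) — neighbor tone.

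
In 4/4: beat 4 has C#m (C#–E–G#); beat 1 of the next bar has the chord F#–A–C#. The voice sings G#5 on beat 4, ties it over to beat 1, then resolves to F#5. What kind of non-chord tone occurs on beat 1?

The harmony at that moment is F# minor triad (F#, A, C#); G#5 is not a chord tone.
It is held over (the same pitch as the preceding G#5) and left by step down to F#5.
Held over from the previous chord and resolving down by step — a suspension.

Suspension.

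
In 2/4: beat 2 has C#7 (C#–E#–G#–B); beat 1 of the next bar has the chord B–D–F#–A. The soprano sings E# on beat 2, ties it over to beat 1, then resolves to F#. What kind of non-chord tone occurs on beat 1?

Retardation.

The harmony at that moment is B minor seventh chord (B, D, F#, A); E# is not a chord tone.
It is held over (the same pitch as the preceding E#) and left by step up to F#.
Held over from the previous chord and resolving up by step — a retardation.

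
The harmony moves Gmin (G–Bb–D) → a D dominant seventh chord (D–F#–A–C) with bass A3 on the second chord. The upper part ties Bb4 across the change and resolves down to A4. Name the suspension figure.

At the second chord the bass is A3. The suspended Bb4 lies a ninth above the bass; after resolving down by step to A4, the interval above the bass becomes an octave.
Suspension figures are named by those two intervals: 9–8.

9–8 suspension.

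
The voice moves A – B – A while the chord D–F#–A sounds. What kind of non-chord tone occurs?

B is a neighbor tone.

The harmony at that moment is D major triad (D, F#, A); B is not a chord tone.
It is approached by step up from A and left by step down to A.
Step away and step back to the same note — a neighbor tone (upper neighbor).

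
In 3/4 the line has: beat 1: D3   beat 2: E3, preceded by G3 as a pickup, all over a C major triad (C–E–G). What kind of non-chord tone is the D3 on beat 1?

The harmony at that moment is C major triad (C, E, G); D3 is not a chord tone.
It is approached by leap down from G3 and left by step up to E3.
Leap in, step out, metrically accented — an appoggiatura.

Appoggiatura.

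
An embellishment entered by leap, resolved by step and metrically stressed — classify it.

Appoggiatura.

Approach: by leap. Departure: by step. Metric position: strong.
Leap in, step out, in a metrically strong position — an appoggiatura. (It is the mirror image of the escape tone, which steps in and leaps out from a weak position.)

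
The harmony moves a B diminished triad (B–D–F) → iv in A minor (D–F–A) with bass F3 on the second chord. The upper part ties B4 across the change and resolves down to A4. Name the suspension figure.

4–3 suspension.

At the second chord the bass is F3. The suspended B4 lies a fourth above the bass; after resolving down by step to A4, the interval above the bass becomes a third.
Suspension figures are named by those two intervals: 4–3.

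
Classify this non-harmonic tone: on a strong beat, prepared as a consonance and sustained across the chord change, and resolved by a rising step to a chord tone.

Approach: by preparation — the pitch is first a chord tone, then held (tied or repeated) while the harmony changes under it. Departure: up by step. Metric position: strong.
A prepared dissonance that resolves upward by step — a retardation. (The same figure resolving downward would be a suspension.)

Retardation.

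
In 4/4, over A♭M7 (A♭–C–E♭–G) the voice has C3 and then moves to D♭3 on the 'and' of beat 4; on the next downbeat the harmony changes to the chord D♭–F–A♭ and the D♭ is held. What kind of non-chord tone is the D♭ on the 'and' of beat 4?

Anticipation.

The harmony at that moment is A♭ major seventh chord (A♭, C, E♭, G); D♭3 is not a chord tone.
It is approached by step up from C3 and then sustained as the same pitch into the next harmony.
Arriving early and becoming a chord tone when the harmony changes — an anticipation.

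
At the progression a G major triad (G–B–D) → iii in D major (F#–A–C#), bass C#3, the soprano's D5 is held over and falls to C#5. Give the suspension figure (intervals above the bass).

At the second chord the bass is C#3. The suspended D5 lies a ninth above the bass; after resolving down by step to C#5, the interval above the bass becomes an octave.
Suspension figures are named by those two intervals: 9–8.

9–8 suspension.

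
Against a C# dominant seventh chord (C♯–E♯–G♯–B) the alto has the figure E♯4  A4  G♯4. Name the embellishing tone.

The harmony at that moment is C♯ dominant seventh chord (C♯, E♯, G♯, B); A4 is not a chord tone.
It is approached by leap up from E♯4 and left by step down to G♯4.
Leap in, step out — an appoggiatura.

A4 is an appoggiatura.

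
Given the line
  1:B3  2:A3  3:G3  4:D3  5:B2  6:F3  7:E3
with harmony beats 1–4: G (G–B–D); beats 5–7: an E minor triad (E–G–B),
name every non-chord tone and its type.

The harmony at that moment is G major triad (G, B, D); A3 is not a chord tone.
It is approached by step down from B3 and left by step down to G3.
Step in, step out in the same direction — a passing tone.
The harmony at that moment is E minor triad (E, G, B); F3 is not a chord tone.
It is approached by leap up from B2 and left by step down to E3.
Leap in, step out — an appoggiatura.

A3 (beat 2) — passing tone; F3 (beat 6) — appoggiatura.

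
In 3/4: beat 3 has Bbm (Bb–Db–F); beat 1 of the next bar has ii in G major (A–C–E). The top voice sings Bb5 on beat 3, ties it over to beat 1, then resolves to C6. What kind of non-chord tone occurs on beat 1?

The harmony at that moment is A minor triad (A, C, E); Bb5 is not a chord tone.
It is held over (the same pitch as the preceding Bb5) and left by step up to C6.
Held over from the previous chord and resolving up by step — a retardation.

Retardation.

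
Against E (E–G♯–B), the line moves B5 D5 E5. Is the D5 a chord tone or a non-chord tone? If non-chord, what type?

The harmony at that moment is E major triad (E, G♯, B); D5 is not a chord tone.
It is approached by leap down from B5 and left by step up to E5.
Leap in, step out — an appoggiatura.

Non-chord tone — an appoggiatura.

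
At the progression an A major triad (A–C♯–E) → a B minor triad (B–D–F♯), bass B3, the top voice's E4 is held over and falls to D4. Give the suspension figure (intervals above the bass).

At the second chord the bass is B3. The suspended E4 lies a fourth above the bass; after resolving down by step to D4, the interval above the bass becomes a third.
Suspension figures are named by those two intervals: 4–3.

4–3 suspension.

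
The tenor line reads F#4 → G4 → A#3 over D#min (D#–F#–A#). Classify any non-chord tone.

G4 is an escape tone.

The harmony at that moment is D# minor triad (D#, F#, A#); G4 is not a chord tone.
It is approached by step up from F#4 and left by leap down to A#3.
Step in, leap out — an escape tone.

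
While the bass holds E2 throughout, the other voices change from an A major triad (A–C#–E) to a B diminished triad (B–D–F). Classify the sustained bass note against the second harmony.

Pedal tone (pedal point).

The harmony at that moment is B diminished triad (B, D, F); E2 is not a chord tone.
It is held over (the same pitch as the preceding E2) and then sustained as the same pitch into the next harmony.
Sustained through a change of harmony — a pedal tone.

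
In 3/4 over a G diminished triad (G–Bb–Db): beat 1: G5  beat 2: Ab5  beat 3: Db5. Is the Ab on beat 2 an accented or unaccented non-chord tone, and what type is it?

The harmony at that moment is G diminished triad (G, Bb, Db); Ab5 is not a chord tone.
It is approached by step up from G5 and left by leap down to Db5.
Step in, leap out — an escape tone.
It falls on a weak beat, so it is unaccented.

Unaccented escape tone.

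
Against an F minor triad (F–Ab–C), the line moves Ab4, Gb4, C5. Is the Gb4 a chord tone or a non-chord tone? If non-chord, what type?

The harmony at that moment is F minor triad (F, Ab, C); Gb4 is not a chord tone.
It is approached by step down from Ab4 and left by leap up to C5.
Step in, leap out — an escape tone.

Non-chord tone — an escape tone.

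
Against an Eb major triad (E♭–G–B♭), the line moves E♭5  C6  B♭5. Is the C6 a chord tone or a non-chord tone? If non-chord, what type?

The harmony at that moment is E♭ major triad (E♭, G, B♭); C6 is not a chord tone.
It is approached by leap up from E♭5 and left by step down to B♭5.
Leap in, step out — an appoggiatura.

Non-chord tone — an appoggiatura.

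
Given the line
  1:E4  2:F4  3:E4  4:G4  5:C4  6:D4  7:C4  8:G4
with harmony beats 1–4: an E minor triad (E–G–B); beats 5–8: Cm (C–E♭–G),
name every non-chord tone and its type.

The harmony at that moment is E minor triad (E, G, B); F4 is not a chord tone.
It is approached by step up from E4 and left by step down to E4.
Step away and step back to the same note — a neighbor tone (upper neighbor).
The harmony at that moment is C minor triad (C, E♭, G); D4 is not a chord tone.
It is approached by step up from C4 and left by step down to C4.
Step away and step back to the same note — a neighbor tone (upper neighbor).

F4 (beat 2) — neighbor tone; D4 (beat 6) — neighbor tone.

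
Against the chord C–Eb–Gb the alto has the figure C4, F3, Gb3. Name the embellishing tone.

F3 is an appoggiatura.

The harmony at that moment is C diminished triad (C, Eb, Gb); F3 is not a chord tone.
It is approached by leap down from C4 and left by step up to Gb3.
Leap in, step out — an appoggiatura.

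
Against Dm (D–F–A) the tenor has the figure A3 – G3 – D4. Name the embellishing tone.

The harmony at that moment is D minor triad (D, F, A); G3 is not a chord tone.
It is approached by step down from A3 and left by leap up to D4.
Step in, leap out — an escape tone.

G3 is an escape tone.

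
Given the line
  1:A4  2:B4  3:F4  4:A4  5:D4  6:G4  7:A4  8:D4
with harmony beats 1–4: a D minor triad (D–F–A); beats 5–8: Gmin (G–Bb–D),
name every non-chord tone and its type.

The harmony at that moment is D minor triad (D, F, A); B4 is not a chord tone.
It is approached by step up from A4 and left by leap down to F4.
Step in, leap out — an escape tone.
The harmony at that moment is G minor triad (G, Bb, D); A4 is not a chord tone.
It is approached by step up from G4 and left by leap down to D4.
Step in, leap out — an escape tone.

B4 (beat 2) — escape tone; A4 (beat 7) — escape tone.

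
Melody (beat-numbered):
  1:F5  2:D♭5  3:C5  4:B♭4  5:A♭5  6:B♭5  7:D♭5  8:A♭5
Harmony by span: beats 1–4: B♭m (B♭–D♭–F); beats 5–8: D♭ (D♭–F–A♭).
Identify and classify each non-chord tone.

The harmony at that moment is B♭ minor triad (B♭, D♭, F); C5 is not a chord tone.
It is approached by step down from D♭5 and left by step down to B♭4.
Step in, step out in the same direction — a passing tone.
The harmony at that moment is D♭ major triad (D♭, F, A♭); B♭5 is not a chord tone.
It is approached by step up from A♭5 and left by leap down to D♭5.
Step in, leap out — an escape tone.

C5 (beat 3) — passing tone; B♭5 (beat 6) — escape tone.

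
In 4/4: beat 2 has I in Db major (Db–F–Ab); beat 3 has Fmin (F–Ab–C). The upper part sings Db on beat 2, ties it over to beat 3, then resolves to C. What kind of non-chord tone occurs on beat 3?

The harmony at that moment is F minor triad (F, Ab, C); Db is not a chord tone.
It is held over (the same pitch as the preceding Db) and left by step down to C.
Held over from the previous chord and resolving down by step — a suspension.

Suspension.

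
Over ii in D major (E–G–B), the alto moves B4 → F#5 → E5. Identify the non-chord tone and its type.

F#5 is an appoggiatura.

The harmony at that moment is E minor triad (E, G, B); F#5 is not a chord tone.
It is approached by leap up from B4 and left by step down to E5.
Leap in, step out — an appoggiatura.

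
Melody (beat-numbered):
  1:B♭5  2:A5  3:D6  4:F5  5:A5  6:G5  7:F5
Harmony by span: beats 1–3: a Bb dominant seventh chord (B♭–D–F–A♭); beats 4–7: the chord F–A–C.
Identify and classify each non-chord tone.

The harmony at that moment is B♭ dominant seventh chord (B♭, D, F, A♭); A5 is not a chord tone.
It is approached by step down from B♭5 and left by leap up to D6.
Step in, leap out — an escape tone.
The harmony at that moment is F major triad (F, A, C); G5 is not a chord tone.
It is approached by step down from A5 and left by step down to F5.
Step in, step out in the same direction — a passing tone.

A5 (beat 2) — escape tone; G5 (beat 6) — passing tone.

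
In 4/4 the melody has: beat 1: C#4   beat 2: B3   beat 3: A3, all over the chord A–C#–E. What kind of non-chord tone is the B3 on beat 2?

The harmony at that moment is A major triad (A, C#, E); B3 is not a chord tone.
It is approached by step down from C#4 and left by step down to A3.
Step in, step out in the same direction — a passing tone.

Passing tone.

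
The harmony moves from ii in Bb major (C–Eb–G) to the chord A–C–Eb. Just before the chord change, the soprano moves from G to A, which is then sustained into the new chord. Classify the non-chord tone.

A is an anticipation.

The harmony at that moment is C minor triad (C, Eb, G); A is not a chord tone.
It is approached by step up from G and then sustained as the same pitch into the next harmony.
Arriving early and becoming a chord tone when the harmony changes — an anticipation.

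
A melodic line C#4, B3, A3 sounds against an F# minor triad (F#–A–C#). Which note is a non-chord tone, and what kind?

The harmony at that moment is F# minor triad (F#, A, C#); B3 is not a chord tone.
It is approached by step down from C#4 and left by step down to A3.
Step in, step out in the same direction — a passing tone.

B3 is a passing tone.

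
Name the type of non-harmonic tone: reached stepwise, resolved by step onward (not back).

Approach: by step. Departure: by step, continuing in the same direction.
Stepwise on both sides with no change of direction means the note fills in the space between two different chord tones — a passing tone. (Had it turned back to its starting note it would be a neighbor tone instead.)

Passing tone.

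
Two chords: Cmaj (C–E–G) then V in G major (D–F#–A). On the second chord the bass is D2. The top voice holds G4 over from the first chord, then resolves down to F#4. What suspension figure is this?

At the second chord the bass is D2. The suspended G4 lies a fourth above the bass; after resolving down by step to F#4, the interval above the bass becomes a third.
Suspension figures are named by those two intervals: 4–3.

4–3 suspension.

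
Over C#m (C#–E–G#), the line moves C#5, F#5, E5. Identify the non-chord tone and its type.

F#5 is an appoggiatura.

The harmony at that moment is C# minor triad (C#, E, G#); F#5 is not a chord tone.
It is approached by leap up from C#5 and left by step down to E5.
Leap in, step out — an appoggiatura.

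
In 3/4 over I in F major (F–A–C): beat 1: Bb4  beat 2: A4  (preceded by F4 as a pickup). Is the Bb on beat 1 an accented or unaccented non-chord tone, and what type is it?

Accented appoggiatura.

The harmony at that moment is F major triad (F, A, C); Bb4 is not a chord tone.
It is approached by leap up from F4 and left by step down to A4.
Leap in, step out — an appoggiatura.
It falls on the downbeat, so it is accented.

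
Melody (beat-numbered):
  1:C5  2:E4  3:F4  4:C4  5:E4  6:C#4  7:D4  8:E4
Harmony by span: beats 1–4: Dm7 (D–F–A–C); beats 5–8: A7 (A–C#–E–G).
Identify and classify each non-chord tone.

E4 (beat 2) — appoggiatura; D4 (beat 7) — passing tone.

The harmony at that moment is D minor seventh chord (D, F, A, C); E4 is not a chord tone.
It is approached by leap down from C5 and left by step up to F4.
Leap in, step out — an appoggiatura.
The harmony at that moment is A dominant seventh chord (A, C#, E, G); D4 is not a chord tone.
It is approached by step up from C#4 and left by step up to E4.
Step in, step out in the same direction — a passing tone.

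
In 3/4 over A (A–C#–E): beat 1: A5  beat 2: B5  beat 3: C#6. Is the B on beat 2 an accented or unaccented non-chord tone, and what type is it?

The harmony at that moment is A major triad (A, C#, E); B5 is not a chord tone.
It is approached by step up from A5 and left by step up to C#6.
Step in, step out in the same direction — a passing tone.
It falls on a weak beat, so it is unaccented.

Unaccented passing tone.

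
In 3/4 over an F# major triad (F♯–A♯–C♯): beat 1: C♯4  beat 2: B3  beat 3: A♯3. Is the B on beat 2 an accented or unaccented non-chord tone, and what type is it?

The harmony at that moment is F♯ major triad (F♯, A♯, C♯); B3 is not a chord tone.
It is approached by step down from C♯4 and left by step down to A♯3.
Step in, step out in the same direction — a passing tone.
It falls on a weak beat, so it is unaccented.

Unaccented passing tone.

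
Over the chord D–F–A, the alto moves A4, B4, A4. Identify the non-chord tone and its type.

The harmony at that moment is D minor triad (D, F, A); B4 is not a chord tone.
It is approached by step up from A4 and left by step down to A4.
Step away and step back to the same note — a neighbor tone (upper neighbor).

B4 is a neighbor tone.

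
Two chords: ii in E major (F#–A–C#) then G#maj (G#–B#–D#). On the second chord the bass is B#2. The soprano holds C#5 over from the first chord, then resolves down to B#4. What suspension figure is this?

9–8 suspension.

At the second chord the bass is B#2. The suspended C#5 lies a ninth above the bass; after resolving down by step to B#4, the interval above the bass becomes an octave.
Suspension figures are named by those two intervals: 9–8.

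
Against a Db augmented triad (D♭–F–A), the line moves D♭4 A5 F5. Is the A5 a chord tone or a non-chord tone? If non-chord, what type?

Db augmented triad contains D♭, F, A; A is the fifth, so it is a chord tone.

Chord tone (the fifth of Db augmented triad).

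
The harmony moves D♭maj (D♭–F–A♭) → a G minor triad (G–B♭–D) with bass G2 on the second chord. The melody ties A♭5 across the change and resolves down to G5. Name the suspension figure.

9–8 suspension.

At the second chord the bass is G2. The suspended A♭5 lies a ninth above the bass; after resolving down by step to G5, the interval above the bass becomes an octave.
Suspension figures are named by those two intervals: 9–8.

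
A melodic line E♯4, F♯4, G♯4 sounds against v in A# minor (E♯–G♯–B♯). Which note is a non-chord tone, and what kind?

F♯4 is a passing tone.

The harmony at that moment is E♯ minor triad (E♯, G♯, B♯); F♯4 is not a chord tone.
It is approached by step up from E♯4 and left by step up to G♯4.
Step in, step out in the same direction — a passing tone.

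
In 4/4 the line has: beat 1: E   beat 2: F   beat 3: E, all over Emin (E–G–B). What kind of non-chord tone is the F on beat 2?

The harmony at that moment is E minor triad (E, G, B); F is not a chord tone.
It is approached by step up from E and left by step down to E.
Step away and step back to the same note — a neighbor tone (upper neighbor).

Upper neighbor tone.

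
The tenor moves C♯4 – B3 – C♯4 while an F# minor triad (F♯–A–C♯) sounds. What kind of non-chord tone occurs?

The harmony at that moment is F♯ minor triad (F♯, A, C♯); B3 is not a chord tone.
It is approached by step down from C♯4 and left by step up to C♯4.
Step away and step back to the same note — a neighbor tone (lower neighbor).

B3 is a neighbor tone.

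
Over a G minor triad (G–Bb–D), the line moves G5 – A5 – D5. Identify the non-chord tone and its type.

The harmony at that moment is G minor triad (G, Bb, D); A5 is not a chord tone.
It is approached by step up from G5 and left by leap down to D5.
Step in, leap out — an escape tone.

A5 is an escape tone.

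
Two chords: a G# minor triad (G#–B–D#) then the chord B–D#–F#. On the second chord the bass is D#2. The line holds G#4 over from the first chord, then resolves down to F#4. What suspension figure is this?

At the second chord the bass is D#2. The suspended G#4 lies a fourth above the bass; after resolving down by step to F#4, the interval above the bass becomes a third.
Suspension figures are named by those two intervals: 4–3.

4–3 suspension.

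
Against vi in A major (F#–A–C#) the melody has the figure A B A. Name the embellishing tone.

B is a neighbor tone.

The harmony at that moment is F# minor triad (F#, A, C#); B is not a chord tone.
It is approached by step up from A and left by step down to A.
Step away and step back to the same note — a neighbor tone (upper neighbor).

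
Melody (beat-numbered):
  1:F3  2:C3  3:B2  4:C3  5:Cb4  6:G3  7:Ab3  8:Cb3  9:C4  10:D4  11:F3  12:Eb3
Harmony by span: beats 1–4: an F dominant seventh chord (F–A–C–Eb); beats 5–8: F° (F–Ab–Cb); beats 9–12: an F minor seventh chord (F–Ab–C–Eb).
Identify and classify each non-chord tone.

B2 (beat 3) — neighbor tone; G3 (beat 6) — appoggiatura; D4 (beat 10) — escape tone.

The harmony at that moment is F dominant seventh chord (F, A, C, Eb); B2 is not a chord tone.
It is approached by step down from C3 and left by step up to C3.
Step away and step back to the same note — a neighbor tone (lower neighbor).
The harmony at that moment is F diminished triad (F, Ab, Cb); G3 is not a chord tone.
It is approached by leap down from Cb4 and left by step up to Ab3.
Leap in, step out — an appoggiatura.
The harmony at that moment is F minor seventh chord (F, Ab, C, Eb); D4 is not a chord tone.
It is approached by step up from C4 and left by leap down to F3.
Step in, leap out — an escape tone.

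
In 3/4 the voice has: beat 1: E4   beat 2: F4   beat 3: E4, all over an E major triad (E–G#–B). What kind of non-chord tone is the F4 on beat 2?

The harmony at that moment is E major triad (E, G#, B); F4 is not a chord tone.
It is approached by step up from E4 and left by step down to E4.
Step away and step back to the same note — a neighbor tone (upper neighbor).

Upper neighbor tone.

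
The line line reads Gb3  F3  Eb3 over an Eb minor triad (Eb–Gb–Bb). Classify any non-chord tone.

The harmony at that moment is Eb minor triad (Eb, Gb, Bb); F3 is not a chord tone.
It is approached by step down from Gb3 and left by step down to Eb3.
Step in, step out in the same direction — a passing tone.

F3 is a passing tone.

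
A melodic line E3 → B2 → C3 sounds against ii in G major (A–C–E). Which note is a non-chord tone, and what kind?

B2 is an appoggiatura.

The harmony at that moment is A minor triad (A, C, E); B2 is not a chord tone.
It is approached by leap down from E3 and left by step up to C3.
Leap in, step out — an appoggiatura.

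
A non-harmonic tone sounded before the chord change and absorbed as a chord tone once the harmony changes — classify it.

Anticipation.

Approach: ahead of the chord change (typically by step), so it is dissonant against the current harmony. Departure: none — the same pitch is restated or held and is a chord tone of the new harmony.
Dissonant first, consonant once the harmony catches up: the note simply arrives early — an anticipation. (The reverse timing, consonant first and dissonant after the change, would be a suspension or retardation.)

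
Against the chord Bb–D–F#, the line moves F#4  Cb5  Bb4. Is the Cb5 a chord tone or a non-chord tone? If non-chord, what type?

The harmony at that moment is Bb augmented triad (Bb, D, F#); Cb5 is not a chord tone.
It is approached by leap up from F#4 and left by step down to Bb4.
Leap in, step out — an appoggiatura.

Non-chord tone — an appoggiatura.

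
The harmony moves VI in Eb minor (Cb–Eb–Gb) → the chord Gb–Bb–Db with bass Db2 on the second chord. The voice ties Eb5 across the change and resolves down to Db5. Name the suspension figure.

9–8 suspension.

At the second chord the bass is Db2. The suspended Eb5 lies a ninth above the bass; after resolving down by step to Db5, the interval above the bass becomes an octave.
Suspension figures are named by those two intervals: 9–8.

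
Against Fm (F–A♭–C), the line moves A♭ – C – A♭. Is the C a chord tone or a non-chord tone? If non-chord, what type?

F minor triad contains F, A♭, C; C is the fifth, so it is a chord tone.

Chord tone (the fifth of F minor triad).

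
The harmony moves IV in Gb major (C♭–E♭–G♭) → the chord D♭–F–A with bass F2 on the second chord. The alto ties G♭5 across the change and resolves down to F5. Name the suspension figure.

9–8 suspension.

At the second chord the bass is F2. The suspended G♭5 lies a ninth above the bass; after resolving down by step to F5, the interval above the bass becomes an octave.
Suspension figures are named by those two intervals: 9–8.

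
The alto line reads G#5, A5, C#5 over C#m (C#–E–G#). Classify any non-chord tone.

The harmony at that moment is C# minor triad (C#, E, G#); A5 is not a chord tone.
It is approached by step up from G#5 and left by leap down to C#5.
Step in, leap out — an escape tone.

A5 is an escape tone.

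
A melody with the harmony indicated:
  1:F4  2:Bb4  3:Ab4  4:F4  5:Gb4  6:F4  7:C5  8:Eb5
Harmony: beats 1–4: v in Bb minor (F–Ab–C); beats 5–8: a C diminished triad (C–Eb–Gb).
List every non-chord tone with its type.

Bb4 (beat 2) — appoggiatura; F4 (beat 6) — escape tone.

The harmony at that moment is F minor triad (F, Ab, C); Bb4 is not a chord tone.
It is approached by leap up from F4 and left by step down to Ab4.
Leap in, step out — an appoggiatura.
The harmony at that moment is C diminished triad (C, Eb, Gb); F4 is not a chord tone.
It is approached by step down from Gb4 and left by leap up to C5.
Step in, leap out — an escape tone.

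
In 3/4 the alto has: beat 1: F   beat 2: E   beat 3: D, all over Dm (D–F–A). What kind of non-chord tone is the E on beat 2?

Passing tone.

The harmony at that moment is D minor triad (D, F, A); E is not a chord tone.
It is approached by step down from F and left by step down to D.
Step in, step out in the same direction — a passing tone.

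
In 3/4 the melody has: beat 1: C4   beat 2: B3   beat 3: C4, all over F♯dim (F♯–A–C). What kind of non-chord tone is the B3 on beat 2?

The harmony at that moment is F♯ diminished triad (F♯, A, C); B3 is not a chord tone.
It is approached by step down from C4 and left by step up to C4.
Step away and step back to the same note — a neighbor tone (lower neighbor).

Lower neighbor tone.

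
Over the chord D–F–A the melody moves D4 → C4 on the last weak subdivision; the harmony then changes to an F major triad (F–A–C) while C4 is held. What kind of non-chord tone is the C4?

C4 is an anticipation.

The harmony at that moment is D minor triad (D, F, A); C4 is not a chord tone.
It is approached by step down from D4 and then sustained as the same pitch into the next harmony.
Arriving early and becoming a chord tone when the harmony changes — an anticipation.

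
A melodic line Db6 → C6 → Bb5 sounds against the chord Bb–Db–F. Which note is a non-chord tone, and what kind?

The harmony at that moment is Bb minor triad (Bb, Db, F); C6 is not a chord tone.
It is approached by step down from Db6 and left by step down to Bb5.
Step in, step out in the same direction — a passing tone.

C6 is a passing tone.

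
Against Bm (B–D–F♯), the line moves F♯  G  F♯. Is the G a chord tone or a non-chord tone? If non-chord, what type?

Non-chord tone — a neighbor tone.

The harmony at that moment is B minor triad (B, D, F♯); G is not a chord tone.
It is approached by step up from F♯ and left by step down to F♯.
Step away and step back to the same note — a neighbor tone (upper neighbor).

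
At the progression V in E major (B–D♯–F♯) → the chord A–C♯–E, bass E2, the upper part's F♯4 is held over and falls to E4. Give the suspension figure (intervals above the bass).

9–8 suspension.

At the second chord the bass is E2. The suspended F♯4 lies a ninth above the bass; after resolving down by step to E4, the interval above the bass becomes an octave.
Suspension figures are named by those two intervals: 9–8.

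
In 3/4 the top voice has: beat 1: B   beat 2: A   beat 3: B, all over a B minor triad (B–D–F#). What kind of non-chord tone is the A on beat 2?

The harmony at that moment is B minor triad (B, D, F#); A is not a chord tone.
It is approached by step down from B and left by step up to B.
Step away and step back to the same note — a neighbor tone (lower neighbor).

Lower neighbor tone.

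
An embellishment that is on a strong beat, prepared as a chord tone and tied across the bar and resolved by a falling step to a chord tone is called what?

Approach: by preparation — the pitch is first a chord tone, then held (tied or repeated) while the harmony changes under it. Departure: down by step. Metric position: strong.
A prepared dissonance that resolves downward by step — a suspension. (The same figure resolving upward would be a retardation.)

Suspension.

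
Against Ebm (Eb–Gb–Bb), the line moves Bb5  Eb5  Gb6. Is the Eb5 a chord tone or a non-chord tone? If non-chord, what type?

Eb minor triad contains Eb, Gb, Bb; Eb is the root, so it is a chord tone.

Chord tone (the root of Eb minor triad).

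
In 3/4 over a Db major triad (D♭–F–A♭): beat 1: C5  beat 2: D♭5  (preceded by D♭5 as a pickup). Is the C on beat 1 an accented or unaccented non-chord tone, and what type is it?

The harmony at that moment is D♭ major triad (D♭, F, A♭); C5 is not a chord tone.
It is approached by step down from D♭5 and left by step up to D♭5.
Step away and step back to the same note — a neighbor tone (lower neighbor).
It falls on the downbeat, so it is accented.

Accented neighbor tone.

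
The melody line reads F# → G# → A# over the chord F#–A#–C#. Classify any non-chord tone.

G# is a passing tone.

The harmony at that moment is F# major triad (F#, A#, C#); G# is not a chord tone.
It is approached by step up from F# and left by step up to A#.
Step in, step out in the same direction — a passing tone.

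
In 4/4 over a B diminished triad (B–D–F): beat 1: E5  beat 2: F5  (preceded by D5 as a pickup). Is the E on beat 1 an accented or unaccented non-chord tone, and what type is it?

The harmony at that moment is B diminished triad (B, D, F); E5 is not a chord tone.
It is approached by step up from D5 and left by step up to F5.
Step in, step out in the same direction — a passing tone.
It falls on the downbeat, so it is accented.

Accented passing tone.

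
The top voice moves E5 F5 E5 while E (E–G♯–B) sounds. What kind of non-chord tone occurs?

F5 is a neighbor tone.

The harmony at that moment is E major triad (E, G♯, B); F5 is not a chord tone.
It is approached by step up from E5 and left by step down to E5.
Step away and step back to the same note — a neighbor tone (upper neighbor).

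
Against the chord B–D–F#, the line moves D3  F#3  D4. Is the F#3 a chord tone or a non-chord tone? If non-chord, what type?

B minor triad contains B, D, F#; F# is the fifth, so it is a chord tone.

Chord tone (the fifth of B minor triad).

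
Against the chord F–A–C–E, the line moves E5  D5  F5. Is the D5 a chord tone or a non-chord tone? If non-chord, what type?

Non-chord tone — an escape tone.

The harmony at that moment is F major seventh chord (F, A, C, E); D5 is not a chord tone.
It is approached by step down from E5 and left by leap up to F5.
Step in, leap out — an escape tone.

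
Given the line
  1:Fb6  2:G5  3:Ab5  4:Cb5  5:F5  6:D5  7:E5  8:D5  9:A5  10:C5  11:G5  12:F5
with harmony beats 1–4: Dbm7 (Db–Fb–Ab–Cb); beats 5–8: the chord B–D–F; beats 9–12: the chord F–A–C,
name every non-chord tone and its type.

The harmony at that moment is Db minor seventh chord (Db, Fb, Ab, Cb); G5 is not a chord tone.
It is approached by leap down from Fb6 and left by step up to Ab5.
Leap in, step out — an appoggiatura.
The harmony at that moment is B diminished triad (B, D, F); E5 is not a chord tone.
It is approached by step up from D5 and left by step down to D5.
Step away and step back to the same note — a neighbor tone (upper neighbor).
The harmony at that moment is F major triad (F, A, C); G5 is not a chord tone.
It is approached by leap up from C5 and left by step down to F5.
Leap in, step out — an appoggiatura.

G5 (beat 2) — appoggiatura; E5 (beat 7) — neighbor tone; G5 (beat 11) — appoggiatura.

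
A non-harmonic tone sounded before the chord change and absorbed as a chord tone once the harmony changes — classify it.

Anticipation.

Approach: ahead of the chord change (typically by step), so it is dissonant against the current harmony. Departure: none — the same pitch is restated or held and is a chord tone of the new harmony.
Dissonant first, consonant once the harmony catches up: the note simply arrives early — an anticipation. (The reverse timing, consonant first and dissonant after the change, would be a suspension or retardation.)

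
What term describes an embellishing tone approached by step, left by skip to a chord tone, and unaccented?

Approach: by step. Departure: by leap. Metric position: weak.
Step in, leap out, from a weak position — an escape tone (échappée). (It is the mirror image of the appoggiatura, which leaps in and steps out on a strong beat.)

Escape tone.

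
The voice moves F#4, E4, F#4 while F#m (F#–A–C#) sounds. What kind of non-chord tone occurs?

E4 is a neighbor tone.

The harmony at that moment is F# minor triad (F#, A, C#); E4 is not a chord tone.
It is approached by step down from F#4 and left by step up to F#4.
Step away and step back to the same note — a neighbor tone (lower neighbor).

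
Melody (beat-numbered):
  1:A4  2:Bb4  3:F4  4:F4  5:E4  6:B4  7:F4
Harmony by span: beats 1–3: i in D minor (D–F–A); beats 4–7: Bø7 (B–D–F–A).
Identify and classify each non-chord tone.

The harmony at that moment is D minor triad (D, F, A); Bb4 is not a chord tone.
It is approached by step up from A4 and left by leap down to F4.
Step in, leap out — an escape tone.
The harmony at that moment is B half-diminished seventh chord (B, D, F, A); E4 is not a chord tone.
It is approached by step down from F4 and left by leap up to B4.
Step in, leap out — an escape tone.

Bb4 (beat 2) — escape tone; E4 (beat 5) — escape tone.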